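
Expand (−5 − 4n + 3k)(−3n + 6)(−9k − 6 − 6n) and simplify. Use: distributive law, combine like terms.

27kn + 234n − 18n^2 + 162k + 180 − 54kn^2 − 72n^3 + 81k^2n − 162k^2

(−5 − 4n + 3k)(−3n + 6)(−9k − 6 − 6n)
= (15n − 30 + 12n^2 − 24n − 9kn + 18k)(−9k − 6 − 6n)    [distributive law]
= (−9n − 30 + 12n^2 − 9kn + 18k)(−9k − 6 − 6n)    [combine like terms]
= 81kn + 54n + 54n^2 + 270k + 180 + 180n − 108kn^2 − 72n^2 − 72n^3 + 81k^2n + 54kn + 54kn^2 − 162k^2 − 108k − 108kn    [distributive law]
= 27kn + 234n − 18n^2 + 162k + 180 − 54kn^2 − 72n^3 + 81k^2n − 162k^2    [combine like terms]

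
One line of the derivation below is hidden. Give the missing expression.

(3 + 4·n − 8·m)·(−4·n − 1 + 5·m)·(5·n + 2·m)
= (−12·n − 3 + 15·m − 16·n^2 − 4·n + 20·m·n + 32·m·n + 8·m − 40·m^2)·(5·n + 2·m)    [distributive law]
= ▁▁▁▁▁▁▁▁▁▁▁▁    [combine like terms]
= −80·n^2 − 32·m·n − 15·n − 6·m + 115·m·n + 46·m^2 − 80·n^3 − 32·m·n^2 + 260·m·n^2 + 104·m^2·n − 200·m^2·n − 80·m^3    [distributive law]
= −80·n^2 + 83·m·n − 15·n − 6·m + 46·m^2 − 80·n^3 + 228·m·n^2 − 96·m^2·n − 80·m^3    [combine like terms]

Applying combine like terms to the line above:

(−16·n − 3 + 23·m − 16·n^2 + 52·m·n − 40·m^2)·(5·n + 2·m)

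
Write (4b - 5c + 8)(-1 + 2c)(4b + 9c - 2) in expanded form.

-16b^2 + 32bc - 24b + 32b^2c + 32bc^2 + 209c^2 - 114c - 90c^3 + 16

(4b - 5c + 8)(-1 + 2c)(4b + 9c - 2)
= (-4b + 8bc + 5c - 10c^2 - 8 + 16c)(4b + 9c - 2)    [distributive law]
= (-4b + 8bc + 21c - 10c^2 - 8)(4b + 9c - 2)    [combine like terms]
= -16b^2 - 36bc + 8b + 32b^2c + 72bc^2 - 16bc + 84bc + 189c^2 - 42c - 40bc^2 - 90c^3 + 20c^2 - 32b - 72c + 16    [distributive law]
= -16b^2 + 32bc - 24b + 32b^2c + 32bc^2 + 209c^2 - 114c - 90c^3 + 16    [combine like terms]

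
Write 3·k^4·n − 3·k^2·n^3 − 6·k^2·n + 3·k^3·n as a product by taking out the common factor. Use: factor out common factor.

3·k^4·n − 3·k^2·n^3 − 6·k^2·n + 3·k^3·n
= 3(k^4·n − k^2·n^3 − 2·k^2·n + k^3·n)    [factor out 3]
= 3·k^2·n(k^2 − n^2 − 2 + k)    [factor out k^2·n]

3·k^2·n(k^2 − n^2 − 2 + k)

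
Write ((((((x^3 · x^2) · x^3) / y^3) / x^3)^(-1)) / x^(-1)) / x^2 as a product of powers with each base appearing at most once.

x^(-6)·y^3

((((((x^3 · x^2) · x^3) / y^3) / x^3)^(-1)) / x^(-1)) / x^2
= ((((((x^3 · x^2) · x^3) / y^3)^(-1)) / ((x^3)^(-1))) / x^(-1)) / x^2    [power of a quotient]
= ((((((x^3 · x^2) · x^3)^(-1)) / ((y^3)^(-1))) / ((x^3)^(-1))) / x^(-1)) / x^2    [power of a quotient]
= ((((((x^3 · x^2)^(-1)) · ((x^3)^(-1))) / ((y^3)^(-1))) / ((x^3)^(-1))) / x^(-1)) / x^2    [power of a product]
= (((((((x^3)^(-1)) · ((x^2)^(-1))) · ((x^3)^(-1))) / ((y^3)^(-1))) / ((x^3)^(-1))) / x^(-1)) / x^2    [power of a product]
= (((((x^(-3) · ((x^2)^(-1))) · ((x^3)^(-1))) / ((y^3)^(-1))) / ((x^3)^(-1))) / x^(-1)) / x^2    [power of a power]
= (((((x^(-3) · x^(-2)) · ((x^3)^(-1))) / ((y^3)^(-1))) / ((x^3)^(-1))) / x^(-1)) / x^2    [power of a power]
= ((((x^(-5) · ((x^3)^(-1))) / ((y^3)^(-1))) / ((x^3)^(-1))) / x^(-1)) / x^2    [product of powers]
= ((((x^(-5) · x^(-3)) / ((y^3)^(-1))) / ((x^3)^(-1))) / x^(-1)) / x^2    [power of a power]
= (((x^(-8) / ((y^3)^(-1))) / ((x^3)^(-1))) / x^(-1)) / x^2    [product of powers]
= (((x^(-8) / y^(-3)) / ((x^3)^(-1))) / x^(-1)) / x^2    [power of a power]
= (((x^(-8) / y^(-3)) / x^(-3)) / x^(-1)) / x^2    [power of a power]
= x^(-6)·y^3    [quotient of powers; product of powers]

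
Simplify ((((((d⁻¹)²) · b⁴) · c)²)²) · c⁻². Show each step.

((((((d⁻¹)²) · b⁴) · c)²)²) · c⁻²
= (((((d⁻¹)²) · b⁴) · c)⁴) · c⁻²    [power of a power]
= (((((d⁻¹)²) · b⁴)⁴) · (c⁴)) · c⁻²    [power of a product]
= (((((d⁻¹)²)⁴) · ((b⁴)⁴)) · (c⁴)) · c⁻²    [power of a product]
= ((((d⁻¹)⁸) · ((b⁴)⁴)) · (c⁴)) · c⁻²    [power of a power]
= ((d⁻⁸ · ((b⁴)⁴)) · (c⁴)) · c⁻²    [power of a power]
= ((d⁻⁸ · b¹⁶) · (c⁴)) · c⁻²    [power of a power]
= b¹⁶·c²·d⁻⁸    [product of powers]

b¹⁶·c²·d⁻⁸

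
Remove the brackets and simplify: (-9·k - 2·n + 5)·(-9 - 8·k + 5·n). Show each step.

(-9·k - 2·n + 5)·(-9 - 8·k + 5·n)
= 81·k + 72·k² - 45·k·n + 18·n + 16·k·n - 10·n² - 45 - 40·k + 25·n    [distributive law]
= 41·k + 72·k² - 29·k·n + 43·n - 10·n² - 45    [combine like terms]

41·k + 72·k² - 29·k·n + 43·n - 10·n² - 45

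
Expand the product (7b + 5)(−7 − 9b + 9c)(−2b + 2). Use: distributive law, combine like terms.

62b^2 − 118b + 126b^3 − 126b^2c + 36bc − 70 + 90c

(7b + 5)(−7 − 9b + 9c)(−2b + 2)
= (−49b − 63b^2 + 63bc − 35 − 45b + 45c)(−2b + 2)    [distributive law]
= (−94b − 63b^2 + 63bc − 35 + 45c)(−2b + 2)    [combine like terms]
= 188b^2 − 188b + 126b^3 − 126b^2 − 126b^2c + 126bc + 70b − 70 − 90bc + 90c    [distributive law]
= 62b^2 − 118b + 126b^3 − 126b^2c + 36bc − 70 + 90c    [combine like terms]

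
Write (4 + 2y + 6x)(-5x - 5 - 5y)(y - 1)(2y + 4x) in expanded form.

-100xy^2 + 20x^2y + 140xy + 200x^2 + 20y^2 + 40y + 80x - 40y^3 - 120xy^3 - 220x^2y^2 - 20y^4 - 120x^3y + 120x^3

(4 + 2y + 6x)(-5x - 5 - 5y)(y - 1)(2y + 4x)
= (-20x - 20 - 20y - 10xy - 10y - 10y^2 - 30x^2 - 30x - 30xy)(y - 1)(2y + 4x)    [distributive law]
= (-50x - 20 - 30y - 40xy - 10y^2 - 30x^2)(y - 1)(2y + 4x)    [combine like terms]
= (-50xy + 50x - 20y + 20 - 30y^2 + 30y - 40xy^2 + 40xy - 10y^3 + 10y^2 - 30x^2y + 30x^2)(2y + 4x)    [distributive law]
= (-10xy + 50x + 10y + 20 - 20y^2 - 40xy^2 - 10y^3 - 30x^2y + 30x^2)(2y + 4x)    [combine like terms]
= -20xy^2 - 40x^2y + 100xy + 200x^2 + 20y^2 + 40xy + 40y + 80x - 40y^3 - 80xy^2 - 80xy^3 - 160x^2y^2 - 20y^4 - 40xy^3 - 60x^2y^2 - 120x^3y + 60x^2y + 120x^3    [distributive law]
= -100xy^2 + 20x^2y + 140xy + 200x^2 + 20y^2 + 40y + 80x - 40y^3 - 120xy^3 - 220x^2y^2 - 20y^4 - 120x^3y + 120x^3    [combine like terms]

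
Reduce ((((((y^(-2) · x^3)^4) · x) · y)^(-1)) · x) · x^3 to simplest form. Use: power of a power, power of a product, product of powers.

((((((y^(-2) · x^3)^4) · x) · y)^(-1)) · x) · x^3
= ((((((y^(-2) · x^3)^4) · x)^(-1)) · (y^(-1))) · x) · x^3    [power of a product]
= ((((((y^(-2) · x^3)^4)^(-1)) · (x^(-1))) · (y^(-1))) · x) · x^3    [power of a product]
= (((((y^(-2) · x^3)^(-4)) · (x^(-1))) · (y^(-1))) · x) · x^3    [power of a power]
= ((((((y^(-2))^(-4)) · ((x^3)^(-4))) · (x^(-1))) · (y^(-1))) · x) · x^3    [power of a product]
= ((((y^8 · ((x^3)^(-4))) · (x^(-1))) · (y^(-1))) · x) · x^3    [power of a power]
= ((((y^8 · x^(-12)) · (x^(-1))) · (y^(-1))) · x) · x^3    [power of a power]
= x^(-9)y^7    [product of powers]

x^(-9)y^7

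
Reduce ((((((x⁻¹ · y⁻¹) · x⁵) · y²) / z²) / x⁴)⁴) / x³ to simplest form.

x⁻³y⁴z⁻⁸

((((((x⁻¹ · y⁻¹) · x⁵) · y²) / z²) / x⁴)⁴) / x³
= ((((((x⁻¹ · y⁻¹) · x⁵) · y²) / z²)⁴) / ((x⁴)⁴)) / x³    [power of a quotient]
= ((((((x⁻¹ · y⁻¹) · x⁵) · y²)⁴) / ((z²)⁴)) / ((x⁴)⁴)) / x³    [power of a quotient]
= ((((((x⁻¹ · y⁻¹) · x⁵)⁴) · ((y²)⁴)) / ((z²)⁴)) / ((x⁴)⁴)) / x³    [power of a product]
= ((((((x⁻¹ · y⁻¹)⁴) · ((x⁵)⁴)) · ((y²)⁴)) / ((z²)⁴)) / ((x⁴)⁴)) / x³    [power of a product]
= (((((((x⁻¹)⁴) · ((y⁻¹)⁴)) · ((x⁵)⁴)) · ((y²)⁴)) / ((z²)⁴)) / ((x⁴)⁴)) / x³    [power of a product]
= (((((x⁻⁴ · ((y⁻¹)⁴)) · ((x⁵)⁴)) · ((y²)⁴)) / ((z²)⁴)) / ((x⁴)⁴)) / x³    [power of a power]
= (((((x⁻⁴ · y⁻⁴) · ((x⁵)⁴)) · ((y²)⁴)) / ((z²)⁴)) / ((x⁴)⁴)) / x³    [power of a power]
= (((((x⁻⁴ · y⁻⁴) · x²⁰) · ((y²)⁴)) / ((z²)⁴)) / ((x⁴)⁴)) / x³    [power of a power]
= (((((x⁻⁴ · y⁻⁴) · x²⁰) · y⁸) / ((z²)⁴)) / ((x⁴)⁴)) / x³    [power of a power]
= (((((x⁻⁴ · y⁻⁴) · x²⁰) · y⁸) / z⁸) / ((x⁴)⁴)) / x³    [power of a power]
= (((((x⁻⁴ · y⁻⁴) · x²⁰) · y⁸) / z⁸) / x¹⁶) / x³    [power of a power]
= x⁻³y⁴z⁻⁸    [quotient of powers; product of powers]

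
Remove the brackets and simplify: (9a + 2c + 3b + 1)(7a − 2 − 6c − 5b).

63a² − 11a − 40ac − 24ab − 10c − 12c² − 28bc − 11b − 15b² − 2

(9a + 2c + 3b + 1)(7a − 2 − 6c − 5b)
= 63a² − 18a − 54ac − 45ab + 14ac − 4c − 12c² − 10bc + 21ab − 6b − 18bc − 15b² + 7a − 2 − 6c − 5b    [distributive law]
= 63a² − 11a − 40ac − 24ab − 10c − 12c² − 28bc − 11b − 15b² − 2    [combine like terms]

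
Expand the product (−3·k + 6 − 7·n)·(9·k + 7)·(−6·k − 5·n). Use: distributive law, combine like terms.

(−3·k + 6 − 7·n)·(9·k + 7)·(−6·k − 5·n)
= (−27·k^2 − 21·k + 54·k + 42 − 63·k·n − 49·n)·(−6·k − 5·n)    [distributive law]
= (−27·k^2 + 33·k + 42 − 63·k·n − 49·n)·(−6·k − 5·n)    [combine like terms]
= 162·k^3 + 135·k^2·n − 198·k^2 − 165·k·n − 252·k − 210·n + 378·k^2·n + 315·k·n^2 + 294·k·n + 245·n^2    [distributive law]
= 162·k^3 + 513·k^2·n − 198·k^2 + 129·k·n − 252·k − 210·n + 315·k·n^2 + 245·n^2    [combine like terms]

162·k^3 + 513·k^2·n − 198·k^2 + 129·k·n − 252·k − 210·n + 315·k·n^2 + 245·n^2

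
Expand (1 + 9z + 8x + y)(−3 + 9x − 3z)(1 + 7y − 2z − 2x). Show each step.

−3 − 24y − 24z − 9x − 90xy + 147xz + 102x^2 − 207yz + 33z^2 + 387xyz − 60xz^2 − 258x^2z − 183yz^2 + 54z^3 + 486x^2y − 144x^3 − 21y^2 + 63xy^2 − 21y^2z

(1 + 9z + 8x + y)(−3 + 9x − 3z)(1 + 7y − 2z − 2x)
= (−3 + 9x − 3z − 27z + 81xz − 27z^2 − 24x + 72x^2 − 24xz − 3y + 9xy − 3yz)(1 + 7y − 2z − 2x)    [distributive law]
= (−3 − 15x − 30z + 57xz − 27z^2 + 72x^2 − 3y + 9xy − 3yz)(1 + 7y − 2z − 2x)    [combine like terms]
= −3 − 21y + 6z + 6x − 15x − 105xy + 30xz + 30x^2 − 30z − 210yz + 60z^2 + 60xz + 57xz + 399xyz − 114xz^2 − 114x^2z − 27z^2 − 189yz^2 + 54z^3 + 54xz^2 + 72x^2 + 504x^2y − 144x^2z − 144x^3 − 3y − 21y^2 + 6yz + 6xy + 9xy + 63xy^2 − 18xyz − 18x^2y − 3yz − 21y^2z + 6yz^2 + 6xyz    [distributive law]
= −3 − 24y − 24z − 9x − 90xy + 147xz + 102x^2 − 207yz + 33z^2 + 387xyz − 60xz^2 − 258x^2z − 183yz^2 + 54z^3 + 486x^2y − 144x^3 − 21y^2 + 63xy^2 − 21y^2z    [combine like terms]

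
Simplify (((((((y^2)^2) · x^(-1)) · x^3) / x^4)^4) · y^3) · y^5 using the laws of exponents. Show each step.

x^(-8)y^24

(((((((y^2)^2) · x^(-1)) · x^3) / x^4)^4) · y^3) · y^5
= (((((((y^2)^2) · x^(-1)) · x^3)^4) / ((x^4)^4)) · y^3) · y^5    [power of a quotient]
= (((((((y^2)^2) · x^(-1))^4) · ((x^3)^4)) / ((x^4)^4)) · y^3) · y^5    [power of a product]
= (((((((y^2)^2)^4) · ((x^(-1))^4)) · ((x^3)^4)) / ((x^4)^4)) · y^3) · y^5    [power of a product]
= ((((((y^2)^8) · ((x^(-1))^4)) · ((x^3)^4)) / ((x^4)^4)) · y^3) · y^5    [power of a power]
= ((((y^16 · ((x^(-1))^4)) · ((x^3)^4)) / ((x^4)^4)) · y^3) · y^5    [power of a power]
= ((((y^16 · x^(-4)) · ((x^3)^4)) / ((x^4)^4)) · y^3) · y^5    [power of a power]
= ((((y^16 · x^(-4)) · x^12) / ((x^4)^4)) · y^3) · y^5    [power of a power]
= ((((y^16 · x^(-4)) · x^12) / x^16) · y^3) · y^5    [power of a power]
= x^(-8)y^24    [quotient of powers; product of powers]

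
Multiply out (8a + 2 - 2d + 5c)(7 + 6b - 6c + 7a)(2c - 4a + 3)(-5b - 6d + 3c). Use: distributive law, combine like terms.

(8a + 2 - 2d + 5c)(7 + 6b - 6c + 7a)(2c - 4a + 3)(-5b - 6d + 3c)
= (56a + 48ab - 48ac + 56a² + 14 + 12b - 12c + 14a - 14d - 12bd + 12cd - 14ad + 35c + 30bc - 30c² + 35ac)(2c - 4a + 3)(-5b - 6d + 3c)    [distributive law]
= (70a + 48ab - 13ac + 56a² + 14 + 12b + 23c - 14d - 12bd + 12cd - 14ad + 30bc - 30c²)(2c - 4a + 3)(-5b - 6d + 3c)    [combine like terms]
= (140ac - 280a² + 210a + 96abc - 192a²b + 144ab - 26ac² + 52a²c - 39ac + 112a²c - 224a³ + 168a² + 28c - 56a + 42 + 24bc - 48ab + 36b + 46c² - 92ac + 69c - 28cd + 56ad - 42d - 24bcd + 48abd - 36bd + 24c²d - 48acd + 36cd - 28acd + 56a²d - 42ad + 60bc² - 120abc + 90bc - 60c³ + 120ac² - 90c²)(-5b - 6d + 3c)    [distributive law]
= (9ac - 112a² + 154a - 24abc - 192a²b + 96ab + 94ac² + 164a²c - 224a³ + 97c + 42 + 114bc + 36b - 44c² + 8cd + 14ad - 42d - 24bcd + 48abd - 36bd + 24c²d - 76acd + 56a²d + 60bc² - 60c³)(-5b - 6d + 3c)    [combine like terms]
= -45abc - 54acd + 27ac² + 560a²b + 672a²d - 336a²c - 770ab - 924ad + 462ac + 120ab²c + 144abcd - 72abc² + 960a²b² + 1152a²bd - 576a²bc - 480ab² - 576abd + 288abc - 470abc² - 564ac²d + 282ac³ - 820a²bc - 984a²cd + 492a²c² + 1120a³b + 1344a³d - 672a³c - 485bc - 582cd + 291c² - 210b - 252d + 126c - 570b²c - 684bcd + 342bc² - 180b² - 216bd + 108bc + 220bc² + 264c²d - 132c³ - 40bcd - 48cd² + 24c²d - 70abd - 84ad² + 42acd + 210bd + 252d² - 126cd + 120b²cd + 144bcd² - 72bc²d - 240ab²d - 288abd² + 144abcd + 180b²d + 216bd² - 108bcd - 120bc²d - 144c²d² + 72c³d + 380abcd + 456acd² - 228ac²d - 280a²bd - 336a²d² + 168a²cd - 300b²c² - 360bc²d + 180bc³ + 300bc³ + 360c³d - 180c⁴    [distributive law]
= 243abc - 12acd + 27ac² + 560a²b + 672a²d - 336a²c - 770ab - 924ad + 462ac + 120ab²c + 668abcd - 542abc² + 960a²b² + 872a²bd - 1396a²bc - 480ab² - 646abd - 792ac²d + 282ac³ - 816a²cd + 492a²c² + 1120a³b + 1344a³d - 672a³c - 377bc - 708cd + 291c² - 210b - 252d + 126c - 570b²c - 832bcd + 562bc² - 180b² - 6bd + 288c²d - 132c³ - 48cd² - 84ad² + 252d² + 120b²cd + 144bcd² - 552bc²d - 240ab²d - 288abd² + 180b²d + 216bd² - 144c²d² + 432c³d + 456acd² - 336a²d² - 300b²c² + 480bc³ - 180c⁴    [combine like terms]

243abc - 12acd + 27ac² + 560a²b + 672a²d - 336a²c - 770ab - 924ad + 462ac + 120ab²c + 668abcd - 542abc² + 960a²b² + 872a²bd - 1396a²bc - 480ab² - 646abd - 792ac²d + 282ac³ - 816a²cd + 492a²c² + 1120a³b + 1344a³d - 672a³c - 377bc - 708cd + 291c² - 210b - 252d + 126c - 570b²c - 832bcd + 562bc² - 180b² - 6bd + 288c²d - 132c³ - 48cd² - 84ad² + 252d² + 120b²cd + 144bcd² - 552bc²d - 240ab²d - 288abd² + 180b²d + 216bd² - 144c²d² + 432c³d + 456acd² - 336a²d² - 300b²c² + 480bc³ - 180c⁴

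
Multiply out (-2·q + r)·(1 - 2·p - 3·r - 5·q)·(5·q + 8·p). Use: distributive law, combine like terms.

-10·q² - 16·p·q + 100·p·q² + 32·p²·q + 5·q²·r - 2·p·q·r + 50·q³ + 5·q·r + 8·p·r - 16·p²·r - 15·q·r² - 24·p·r²

(-2·q + r)·(1 - 2·p - 3·r - 5·q)·(5·q + 8·p)
= (-2·q + 4·p·q + 6·q·r + 10·q² + r - 2·p·r - 3·r² - 5·q·r)·(5·q + 8·p)    [distributive law]
= (-2·q + 4·p·q + q·r + 10·q² + r - 2·p·r - 3·r²)·(5·q + 8·p)    [combine like terms]
= -10·q² - 16·p·q + 20·p·q² + 32·p²·q + 5·q²·r + 8·p·q·r + 50·q³ + 80·p·q² + 5·q·r + 8·p·r - 10·p·q·r - 16·p²·r - 15·q·r² - 24·p·r²    [distributive law]
= -10·q² - 16·p·q + 100·p·q² + 32·p²·q + 5·q²·r - 2·p·q·r + 50·q³ + 5·q·r + 8·p·r - 16·p²·r - 15·q·r² - 24·p·r²    [combine like terms]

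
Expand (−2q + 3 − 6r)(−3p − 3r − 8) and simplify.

6pq + 6qr + 16q − 9p + 39r − 24 + 18pr + 18r²

(−2q + 3 − 6r)(−3p − 3r − 8)
= 6pq + 6qr + 16q − 9p − 9r − 24 + 18pr + 18r² + 48r    [distributive law]
= 6pq + 6qr + 16q − 9p + 39r − 24 + 18pr + 18r²    [combine like terms]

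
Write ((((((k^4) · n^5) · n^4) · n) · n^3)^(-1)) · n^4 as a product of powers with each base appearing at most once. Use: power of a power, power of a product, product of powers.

k^(-4)n^(-9)

((((((k^4) · n^5) · n^4) · n) · n^3)^(-1)) · n^4
= ((((((k^4) · n^5) · n^4) · n)^(-1)) · ((n^3)^(-1))) · n^4    [power of a product]
= ((((((k^4) · n^5) · n^4)^(-1)) · (n^(-1))) · ((n^3)^(-1))) · n^4    [power of a product]
= ((((((k^4) · n^5)^(-1)) · ((n^4)^(-1))) · (n^(-1))) · ((n^3)^(-1))) · n^4    [power of a product]
= ((((((k^4)^(-1)) · ((n^5)^(-1))) · ((n^4)^(-1))) · (n^(-1))) · ((n^3)^(-1))) · n^4    [power of a product]
= (((((k^(-4)) · ((n^5)^(-1))) · ((n^4)^(-1))) · (n^(-1))) · ((n^3)^(-1))) · n^4    [power of a power]
= ((((k^(-4) · n^(-5)) · ((n^4)^(-1))) · (n^(-1))) · ((n^3)^(-1))) · n^4    [power of a power]
= ((((k^(-4) · n^(-5)) · n^(-4)) · (n^(-1))) · ((n^3)^(-1))) · n^4    [power of a power]
= ((((k^(-4) · n^(-5)) · n^(-4)) · n^(-1)) · n^(-3)) · n^4    [power of a power]
= k^(-4)n^(-9)    [product of powers]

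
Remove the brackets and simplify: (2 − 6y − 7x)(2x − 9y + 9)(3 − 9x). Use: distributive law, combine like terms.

−339x + 489x² − 216y + 801xy + 54 − 459x²y + 162y² − 486xy² + 126x³

(2 − 6y − 7x)(2x − 9y + 9)(3 − 9x)
= (4x − 18y + 18 − 12xy + 54y² − 54y − 14x² + 63xy − 63x)(3 − 9x)    [distributive law]
= (−59x − 72y + 18 + 51xy + 54y² − 14x²)(3 − 9x)    [combine like terms]
= −177x + 531x² − 216y + 648xy + 54 − 162x + 153xy − 459x²y + 162y² − 486xy² − 42x² + 126x³    [distributive law]
= −339x + 489x² − 216y + 801xy + 54 − 459x²y + 162y² − 486xy² + 126x³    [combine like terms]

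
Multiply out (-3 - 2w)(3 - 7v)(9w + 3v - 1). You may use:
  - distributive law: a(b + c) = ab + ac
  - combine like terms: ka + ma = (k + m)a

(-3 - 2w)(3 - 7v)(9w + 3v - 1)
= (-9 + 21v - 6w + 14vw)(9w + 3v - 1)    [distributive law]
= -81w - 27v + 9 + 189vw + 63v^2 - 21v - 54w^2 - 18vw + 6w + 126vw^2 + 42v^2w - 14vw    [distributive law]
= -75w - 48v + 9 + 157vw + 63v^2 - 54w^2 + 126vw^2 + 42v^2w    [combine like terms]

-75w - 48v + 9 + 157vw + 63v^2 - 54w^2 + 126vw^2 + 42v^2w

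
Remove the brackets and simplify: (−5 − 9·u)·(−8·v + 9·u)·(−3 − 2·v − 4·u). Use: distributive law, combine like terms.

(−5 − 9·u)·(−8·v + 9·u)·(−3 − 2·v − 4·u)
= (40·v − 45·u + 72·u·v − 81·u^2)·(−3 − 2·v − 4·u)    [distributive law]
= −120·v − 80·v^2 − 160·u·v + 135·u + 90·u·v + 180·u^2 − 216·u·v − 144·u·v^2 − 288·u^2·v + 243·u^2 + 162·u^2·v + 324·u^3    [distributive law]
= −120·v − 80·v^2 − 286·u·v + 135·u + 423·u^2 − 144·u·v^2 − 126·u^2·v + 324·u^3    [combine like terms]

−120·v − 80·v^2 − 286·u·v + 135·u + 423·u^2 − 144·u·v^2 − 126·u^2·v + 324·u^3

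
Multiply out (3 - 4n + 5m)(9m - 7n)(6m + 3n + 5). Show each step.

387m^2 - 400mn + 135m + 77n^2 - 105n - 291m^2n - 45mn^2 + 84n^3 + 270m^3

(3 - 4n + 5m)(9m - 7n)(6m + 3n + 5)
= (27m - 21n - 36mn + 28n^2 + 45m^2 - 35mn)(6m + 3n + 5)    [distributive law]
= (27m - 21n - 71mn + 28n^2 + 45m^2)(6m + 3n + 5)    [combine like terms]
= 162m^2 + 81mn + 135m - 126mn - 63n^2 - 105n - 426m^2n - 213mn^2 - 355mn + 168mn^2 + 84n^3 + 140n^2 + 270m^3 + 135m^2n + 225m^2    [distributive law]
= 387m^2 - 400mn + 135m + 77n^2 - 105n - 291m^2n - 45mn^2 + 84n^3 + 270m^3    [combine like terms]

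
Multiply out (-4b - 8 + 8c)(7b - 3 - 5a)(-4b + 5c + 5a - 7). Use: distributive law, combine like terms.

112b^3 - 364b^2c - 220ab^2 + 372b^2 - 516bc - 520ab + 212b + 540abc + 100a^2b + 288c - 160a - 168 + 360ac + 200a^2 + 280bc^2 - 120c^2 - 200ac^2 - 200a^2c

(-4b - 8 + 8c)(7b - 3 - 5a)(-4b + 5c + 5a - 7)
= (-28b^2 + 12b + 20ab - 56b + 24 + 40a + 56bc - 24c - 40ac)(-4b + 5c + 5a - 7)    [distributive law]
= (-28b^2 - 44b + 20ab + 24 + 40a + 56bc - 24c - 40ac)(-4b + 5c + 5a - 7)    [combine like terms]
= 112b^3 - 140b^2c - 140ab^2 + 196b^2 + 176b^2 - 220bc - 220ab + 308b - 80ab^2 + 100abc + 100a^2b - 140ab - 96b + 120c + 120a - 168 - 160ab + 200ac + 200a^2 - 280a - 224b^2c + 280bc^2 + 280abc - 392bc + 96bc - 120c^2 - 120ac + 168c + 160abc - 200ac^2 - 200a^2c + 280ac    [distributive law]
= 112b^3 - 364b^2c - 220ab^2 + 372b^2 - 516bc - 520ab + 212b + 540abc + 100a^2b + 288c - 160a - 168 + 360ac + 200a^2 + 280bc^2 - 120c^2 - 200ac^2 - 200a^2c    [combine like terms]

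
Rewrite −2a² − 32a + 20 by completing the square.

−2a² − 32a + 20
= −2(a² + 16a) + 20    [factor out -2 from the a-terms]
= −2(a² + 16a + 64 − 64) + 20    [add and subtract 64 inside the bracket]
= −2(a + 8)² + 128 + 20    [perfect-square identity]
= −2(a + 8)² + 148    [combine constants]

−2(a + 8)² + 148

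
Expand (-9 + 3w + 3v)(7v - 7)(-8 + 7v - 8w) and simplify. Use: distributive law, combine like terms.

1113v - 756v^2 + 357vw - 504 - 336w - 21v^2w - 168vw^2 + 168w^2 + 147v^3

(-9 + 3w + 3v)(7v - 7)(-8 + 7v - 8w)
= (-63v + 63 + 21vw - 21w + 21v^2 - 21v)(-8 + 7v - 8w)    [distributive law]
= (-84v + 63 + 21vw - 21w + 21v^2)(-8 + 7v - 8w)    [combine like terms]
= 672v - 588v^2 + 672vw - 504 + 441v - 504w - 168vw + 147v^2w - 168vw^2 + 168w - 147vw + 168w^2 - 168v^2 + 147v^3 - 168v^2w    [distributive law]
= 1113v - 756v^2 + 357vw - 504 - 336w - 21v^2w - 168vw^2 + 168w^2 + 147v^3    [combine like terms]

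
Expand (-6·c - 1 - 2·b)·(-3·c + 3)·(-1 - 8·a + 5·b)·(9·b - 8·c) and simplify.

(-6·c - 1 - 2·b)·(-3·c + 3)·(-1 - 8·a + 5·b)·(9·b - 8·c)
= (18·c^2 - 18·c + 3·c - 3 + 6·b·c - 6·b)·(-1 - 8·a + 5·b)·(9·b - 8·c)    [distributive law]
= (18·c^2 - 15·c - 3 + 6·b·c - 6·b)·(-1 - 8·a + 5·b)·(9·b - 8·c)    [combine like terms]
= (-18·c^2 - 144·a·c^2 + 90·b·c^2 + 15·c + 120·a·c - 75·b·c + 3 + 24·a - 15·b - 6·b·c - 48·a·b·c + 30·b^2·c + 6·b + 48·a·b - 30·b^2)·(9·b - 8·c)    [distributive law]
= (-18·c^2 - 144·a·c^2 + 90·b·c^2 + 15·c + 120·a·c - 81·b·c + 3 + 24·a - 9·b - 48·a·b·c + 30·b^2·c + 48·a·b - 30·b^2)·(9·b - 8·c)    [combine like terms]
= -162·b·c^2 + 144·c^3 - 1296·a·b·c^2 + 1152·a·c^3 + 810·b^2·c^2 - 720·b·c^3 + 135·b·c - 120·c^2 + 1080·a·b·c - 960·a·c^2 - 729·b^2·c + 648·b·c^2 + 27·b - 24·c + 216·a·b - 192·a·c - 81·b^2 + 72·b·c - 432·a·b^2·c + 384·a·b·c^2 + 270·b^3·c - 240·b^2·c^2 + 432·a·b^2 - 384·a·b·c - 270·b^3 + 240·b^2·c    [distributive law]
= 486·b·c^2 + 144·c^3 - 912·a·b·c^2 + 1152·a·c^3 + 570·b^2·c^2 - 720·b·c^3 + 207·b·c - 120·c^2 + 696·a·b·c - 960·a·c^2 - 489·b^2·c + 27·b - 24·c + 216·a·b - 192·a·c - 81·b^2 - 432·a·b^2·c + 270·b^3·c + 432·a·b^2 - 270·b^3    [combine like terms]

486·b·c^2 + 144·c^3 - 912·a·b·c^2 + 1152·a·c^3 + 570·b^2·c^2 - 720·b·c^3 + 207·b·c - 120·c^2 + 696·a·b·c - 960·a·c^2 - 489·b^2·c + 27·b - 24·c + 216·a·b - 192·a·c - 81·b^2 - 432·a·b^2·c + 270·b^3·c + 432·a·b^2 - 270·b^3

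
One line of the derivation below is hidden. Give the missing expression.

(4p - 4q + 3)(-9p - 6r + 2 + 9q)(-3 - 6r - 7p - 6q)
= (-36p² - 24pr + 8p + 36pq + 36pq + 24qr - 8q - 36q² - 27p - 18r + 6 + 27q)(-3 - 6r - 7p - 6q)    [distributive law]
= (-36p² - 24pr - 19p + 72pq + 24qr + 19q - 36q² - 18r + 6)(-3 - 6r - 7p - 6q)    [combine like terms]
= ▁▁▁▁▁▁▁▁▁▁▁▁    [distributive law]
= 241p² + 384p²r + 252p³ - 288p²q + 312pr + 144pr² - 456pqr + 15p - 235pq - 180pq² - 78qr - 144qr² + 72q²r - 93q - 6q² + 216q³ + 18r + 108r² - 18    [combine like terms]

By distributive law:

108p² + 216p²r + 252p³ + 216p²q + 72pr + 144pr² + 168p²r + 144pqr + 57p + 114pr + 133p² + 114pq - 216pq - 432pqr - 504p²q - 432pq² - 72qr - 144qr² - 168pqr - 144q²r - 57q - 114qr - 133pq - 114q² + 108q² + 216q²r + 252pq² + 216q³ + 54r + 108r² + 126pr + 108qr - 18 - 36r - 42p - 36q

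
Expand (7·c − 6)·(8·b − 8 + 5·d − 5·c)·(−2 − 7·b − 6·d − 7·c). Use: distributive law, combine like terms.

(7·c − 6)·(8·b − 8 + 5·d − 5·c)·(−2 − 7·b − 6·d − 7·c)
= (56·b·c − 56·c + 35·c·d − 35·c^2 − 48·b + 48 − 30·d + 30·c)·(−2 − 7·b − 6·d − 7·c)    [distributive law]
= (56·b·c − 26·c + 35·c·d − 35·c^2 − 48·b + 48 − 30·d)·(−2 − 7·b − 6·d − 7·c)    [combine like terms]
= −112·b·c − 392·b^2·c − 336·b·c·d − 392·b·c^2 + 52·c + 182·b·c + 156·c·d + 182·c^2 − 70·c·d − 245·b·c·d − 210·c·d^2 − 245·c^2·d + 70·c^2 + 245·b·c^2 + 210·c^2·d + 245·c^3 + 96·b + 336·b^2 + 288·b·d + 336·b·c − 96 − 336·b − 288·d − 336·c + 60·d + 210·b·d + 180·d^2 + 210·c·d    [distributive law]
= 406·b·c − 392·b^2·c − 581·b·c·d − 147·b·c^2 − 284·c + 296·c·d + 252·c^2 − 210·c·d^2 − 35·c^2·d + 245·c^3 − 240·b + 336·b^2 + 498·b·d − 96 − 228·d + 180·d^2    [combine like terms]

406·b·c − 392·b^2·c − 581·b·c·d − 147·b·c^2 − 284·c + 296·c·d + 252·c^2 − 210·c·d^2 − 35·c^2·d + 245·c^3 − 240·b + 336·b^2 + 498·b·d − 96 − 228·d + 180·d^2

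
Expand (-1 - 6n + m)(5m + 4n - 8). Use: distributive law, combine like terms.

-13m + 44n + 8 - 26mn - 24n^2 + 5m^2

(-1 - 6n + m)(5m + 4n - 8)
= -5m - 4n + 8 - 30mn - 24n^2 + 48n + 5m^2 + 4mn - 8m    [distributive law]
= -13m + 44n + 8 - 26mn - 24n^2 + 5m^2    [combine like terms]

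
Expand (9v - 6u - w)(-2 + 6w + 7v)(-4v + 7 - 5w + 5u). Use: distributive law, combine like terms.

(9v - 6u - w)(-2 + 6w + 7v)(-4v + 7 - 5w + 5u)
= (-18v + 54vw + 63v^2 + 12u - 36uw - 42uv + 2w - 6w^2 - 7vw)(-4v + 7 - 5w + 5u)    [distributive law]
= (-18v + 47vw + 63v^2 + 12u - 36uw - 42uv + 2w - 6w^2)(-4v + 7 - 5w + 5u)    [combine like terms]
= 72v^2 - 126v + 90vw - 90uv - 188v^2w + 329vw - 235vw^2 + 235uvw - 252v^3 + 441v^2 - 315v^2w + 315uv^2 - 48uv + 84u - 60uw + 60u^2 + 144uvw - 252uw + 180uw^2 - 180u^2w + 168uv^2 - 294uv + 210uvw - 210u^2v - 8vw + 14w - 10w^2 + 10uw + 24vw^2 - 42w^2 + 30w^3 - 30uw^2    [distributive law]
= 513v^2 - 126v + 411vw - 432uv - 503v^2w - 211vw^2 + 589uvw - 252v^3 + 483uv^2 + 84u - 302uw + 60u^2 + 150uw^2 - 180u^2w - 210u^2v + 14w - 52w^2 + 30w^3    [combine like terms]

513v^2 - 126v + 411vw - 432uv - 503v^2w - 211vw^2 + 589uvw - 252v^3 + 483uv^2 + 84u - 302uw + 60u^2 + 150uw^2 - 180u^2w - 210u^2v + 14w - 52w^2 + 30w^3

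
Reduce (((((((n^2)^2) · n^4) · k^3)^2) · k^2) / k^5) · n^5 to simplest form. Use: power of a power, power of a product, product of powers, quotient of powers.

(((((((n^2)^2) · n^4) · k^3)^2) · k^2) / k^5) · n^5
= (((((((n^2)^2) · n^4)^2) · ((k^3)^2)) · k^2) / k^5) · n^5    [power of a product]
= (((((((n^2)^2)^2) · ((n^4)^2)) · ((k^3)^2)) · k^2) / k^5) · n^5    [power of a product]
= ((((((n^2)^4) · ((n^4)^2)) · ((k^3)^2)) · k^2) / k^5) · n^5    [power of a power]
= ((((n^8 · ((n^4)^2)) · ((k^3)^2)) · k^2) / k^5) · n^5    [power of a power]
= ((((n^8 · n^8) · ((k^3)^2)) · k^2) / k^5) · n^5    [power of a power]
= (((n^16 · ((k^3)^2)) · k^2) / k^5) · n^5    [product of powers]
= (((n^16 · k^6) · k^2) / k^5) · n^5    [power of a power]
= k^3·n^21    [quotient of powers; product of powers]

k^3·n^21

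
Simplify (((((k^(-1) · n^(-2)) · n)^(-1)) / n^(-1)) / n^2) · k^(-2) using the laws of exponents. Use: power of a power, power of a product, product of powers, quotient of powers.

k^(-1)

(((((k^(-1) · n^(-2)) · n)^(-1)) / n^(-1)) / n^2) · k^(-2)
= (((((k^(-1) · n^(-2))^(-1)) · (n^(-1))) / n^(-1)) / n^2) · k^(-2)    [power of a product]
= ((((((k^(-1))^(-1)) · ((n^(-2))^(-1))) · (n^(-1))) / n^(-1)) / n^2) · k^(-2)    [power of a product]
= ((((k · ((n^(-2))^(-1))) · (n^(-1))) / n^(-1)) / n^2) · k^(-2)    [power of a power]
= ((((k · n^2) · (n^(-1))) / n^(-1)) / n^2) · k^(-2)    [power of a power]
= k^(-1)    [quotient of powers; product of powers]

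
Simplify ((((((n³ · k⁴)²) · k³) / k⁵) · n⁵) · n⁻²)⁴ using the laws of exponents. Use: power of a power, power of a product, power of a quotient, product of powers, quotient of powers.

((((((n³ · k⁴)²) · k³) / k⁵) · n⁵) · n⁻²)⁴
= ((((((n³ · k⁴)²) · k³) / k⁵) · n⁵)⁴) · ((n⁻²)⁴)    [power of a product]
= ((((((n³ · k⁴)²) · k³) / k⁵)⁴) · ((n⁵)⁴)) · ((n⁻²)⁴)    [power of a product]
= ((((((n³ · k⁴)²) · k³)⁴) / ((k⁵)⁴)) · ((n⁵)⁴)) · ((n⁻²)⁴)    [power of a quotient]
= ((((((n³ · k⁴)²)⁴) · ((k³)⁴)) / ((k⁵)⁴)) · ((n⁵)⁴)) · ((n⁻²)⁴)    [power of a product]
= (((((n³ · k⁴)⁸) · ((k³)⁴)) / ((k⁵)⁴)) · ((n⁵)⁴)) · ((n⁻²)⁴)    [power of a power]
= ((((((n³)⁸) · ((k⁴)⁸)) · ((k³)⁴)) / ((k⁵)⁴)) · ((n⁵)⁴)) · ((n⁻²)⁴)    [power of a product]
= ((((n²⁴ · ((k⁴)⁸)) · ((k³)⁴)) / ((k⁵)⁴)) · ((n⁵)⁴)) · ((n⁻²)⁴)    [power of a power]
= ((((n²⁴ · k³²) · ((k³)⁴)) / ((k⁵)⁴)) · ((n⁵)⁴)) · ((n⁻²)⁴)    [power of a power]
= ((((n²⁴ · k³²) · k¹²) / ((k⁵)⁴)) · ((n⁵)⁴)) · ((n⁻²)⁴)    [power of a power]
= ((((n²⁴ · k³²) · k¹²) / k²⁰) · ((n⁵)⁴)) · ((n⁻²)⁴)    [power of a power]
= ((((n²⁴ · k³²) · k¹²) / k²⁰) · n²⁰) · ((n⁻²)⁴)    [power of a power]
= ((((n²⁴ · k³²) · k¹²) / k²⁰) · n²⁰) · n⁻⁸    [power of a power]
= k²⁴n³⁶    [quotient of powers; product of powers]

k²⁴n³⁶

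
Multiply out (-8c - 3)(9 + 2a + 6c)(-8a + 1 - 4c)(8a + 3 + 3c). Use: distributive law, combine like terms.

(-8c - 3)(9 + 2a + 6c)(-8a + 1 - 4c)(8a + 3 + 3c)
= (-72c - 16ac - 48c² - 27 - 6a - 18c)(-8a + 1 - 4c)(8a + 3 + 3c)    [distributive law]
= (-90c - 16ac - 48c² - 27 - 6a)(-8a + 1 - 4c)(8a + 3 + 3c)    [combine like terms]
= (720ac - 90c + 360c² + 128a²c - 16ac + 64ac² + 384ac² - 48c² + 192c³ + 216a - 27 + 108c + 48a² - 6a + 24ac)(8a + 3 + 3c)    [distributive law]
= (728ac + 18c + 312c² + 128a²c + 448ac² + 192c³ + 210a - 27 + 48a²)(8a + 3 + 3c)    [combine like terms]
= 5824a²c + 2184ac + 2184ac² + 144ac + 54c + 54c² + 2496ac² + 936c² + 936c³ + 1024a³c + 384a²c + 384a²c² + 3584a²c² + 1344ac² + 1344ac³ + 1536ac³ + 576c³ + 576c⁴ + 1680a² + 630a + 630ac - 216a - 81 - 81c + 384a³ + 144a² + 144a²c    [distributive law]
= 6352a²c + 2958ac + 6024ac² - 27c + 990c² + 1512c³ + 1024a³c + 3968a²c² + 2880ac³ + 576c⁴ + 1824a² + 414a - 81 + 384a³    [combine like terms]

6352a²c + 2958ac + 6024ac² - 27c + 990c² + 1512c³ + 1024a³c + 3968a²c² + 2880ac³ + 576c⁴ + 1824a² + 414a - 81 + 384a³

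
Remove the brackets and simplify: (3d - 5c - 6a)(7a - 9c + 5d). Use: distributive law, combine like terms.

(3d - 5c - 6a)(7a - 9c + 5d)
= 21ad - 27cd + 15d^2 - 35ac + 45c^2 - 25cd - 42a^2 + 54ac - 30ad    [distributive law]
= -9ad - 52cd + 15d^2 + 19ac + 45c^2 - 42a^2    [combine like terms]

-9ad - 52cd + 15d^2 + 19ac + 45c^2 - 42a^2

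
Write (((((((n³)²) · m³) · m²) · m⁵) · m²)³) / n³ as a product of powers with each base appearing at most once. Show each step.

(((((((n³)²) · m³) · m²) · m⁵) · m²)³) / n³
= (((((((n³)²) · m³) · m²) · m⁵)³) · ((m²)³)) / n³    [power of a product]
= (((((((n³)²) · m³) · m²)³) · ((m⁵)³)) · ((m²)³)) / n³    [power of a product]
= (((((((n³)²) · m³)³) · ((m²)³)) · ((m⁵)³)) · ((m²)³)) / n³    [power of a product]
= (((((((n³)²)³) · ((m³)³)) · ((m²)³)) · ((m⁵)³)) · ((m²)³)) / n³    [power of a product]
= ((((((n³)⁶) · ((m³)³)) · ((m²)³)) · ((m⁵)³)) · ((m²)³)) / n³    [power of a power]
= ((((n¹⁸ · ((m³)³)) · ((m²)³)) · ((m⁵)³)) · ((m²)³)) / n³    [power of a power]
= ((((n¹⁸ · m⁹) · ((m²)³)) · ((m⁵)³)) · ((m²)³)) / n³    [power of a power]
= ((((n¹⁸ · m⁹) · m⁶) · ((m⁵)³)) · ((m²)³)) / n³    [power of a power]
= ((((n¹⁸ · m⁹) · m⁶) · m¹⁵) · ((m²)³)) / n³    [power of a power]
= ((((n¹⁸ · m⁹) · m⁶) · m¹⁵) · m⁶) / n³    [power of a power]
= m³⁶n¹⁵    [quotient of powers; product of powers]

m³⁶n¹⁵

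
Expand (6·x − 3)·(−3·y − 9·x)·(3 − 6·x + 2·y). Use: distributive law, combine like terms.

−54·x·y − 36·x·y² − 324·x² + 324·x³ + 27·y + 18·y² + 81·x

(6·x − 3)·(−3·y − 9·x)·(3 − 6·x + 2·y)
= (−18·x·y − 54·x² + 9·y + 27·x)·(3 − 6·x + 2·y)    [distributive law]
= −54·x·y + 108·x²·y − 36·x·y² − 162·x² + 324·x³ − 108·x²·y + 27·y − 54·x·y + 18·y² + 81·x − 162·x² + 54·x·y    [distributive law]
= −54·x·y − 36·x·y² − 324·x² + 324·x³ + 27·y + 18·y² + 81·x    [combine like terms]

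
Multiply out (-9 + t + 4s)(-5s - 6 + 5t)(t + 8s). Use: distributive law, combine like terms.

-387st + 168s^2 + 54t + 432s - 51t^2 + 55st^2 + 100s^2t + 5t^3 - 160s^3

(-9 + t + 4s)(-5s - 6 + 5t)(t + 8s)
= (45s + 54 - 45t - 5st - 6t + 5t^2 - 20s^2 - 24s + 20st)(t + 8s)    [distributive law]
= (21s + 54 - 51t + 15st + 5t^2 - 20s^2)(t + 8s)    [combine like terms]
= 21st + 168s^2 + 54t + 432s - 51t^2 - 408st + 15st^2 + 120s^2t + 5t^3 + 40st^2 - 20s^2t - 160s^3    [distributive law]
= -387st + 168s^2 + 54t + 432s - 51t^2 + 55st^2 + 100s^2t + 5t^3 - 160s^3    [combine like terms]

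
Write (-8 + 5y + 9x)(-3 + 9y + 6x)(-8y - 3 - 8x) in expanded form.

69y - 72 + 33x + 561y^2 + 963xy + 438x^2 - 360y^3 - 1248xy^2 - 1320x^2y - 432x^3

(-8 + 5y + 9x)(-3 + 9y + 6x)(-8y - 3 - 8x)
= (24 - 72y - 48x - 15y + 45y^2 + 30xy - 27x + 81xy + 54x^2)(-8y - 3 - 8x)    [distributive law]
= (24 - 87y - 75x + 45y^2 + 111xy + 54x^2)(-8y - 3 - 8x)    [combine like terms]
= -192y - 72 - 192x + 696y^2 + 261y + 696xy + 600xy + 225x + 600x^2 - 360y^3 - 135y^2 - 360xy^2 - 888xy^2 - 333xy - 888x^2y - 432x^2y - 162x^2 - 432x^3    [distributive law]
= 69y - 72 + 33x + 561y^2 + 963xy + 438x^2 - 360y^3 - 1248xy^2 - 1320x^2y - 432x^3    [combine like terms]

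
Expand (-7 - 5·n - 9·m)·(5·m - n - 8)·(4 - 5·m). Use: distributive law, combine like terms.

(-7 - 5·n - 9·m)·(5·m - n - 8)·(4 - 5·m)
= (-35·m + 7·n + 56 - 25·m·n + 5·n^2 + 40·n - 45·m^2 + 9·m·n + 72·m)·(4 - 5·m)    [distributive law]
= (37·m + 47·n + 56 - 16·m·n + 5·n^2 - 45·m^2)·(4 - 5·m)    [combine like terms]
= 148·m - 185·m^2 + 188·n - 235·m·n + 224 - 280·m - 64·m·n + 80·m^2·n + 20·n^2 - 25·m·n^2 - 180·m^2 + 225·m^3    [distributive law]
= -132·m - 365·m^2 + 188·n - 299·m·n + 224 + 80·m^2·n + 20·n^2 - 25·m·n^2 + 225·m^3    [combine like terms]

-132·m - 365·m^2 + 188·n - 299·m·n + 224 + 80·m^2·n + 20·n^2 - 25·m·n^2 + 225·m^3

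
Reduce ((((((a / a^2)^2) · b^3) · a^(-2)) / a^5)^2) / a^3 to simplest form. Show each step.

((((((a / a^2)^2) · b^3) · a^(-2)) / a^5)^2) / a^3
= ((((((a / a^2)^2) · b^3) · a^(-2))^2) / ((a^5)^2)) / a^3    [power of a quotient]
= ((((((a / a^2)^2) · b^3)^2) · ((a^(-2))^2)) / ((a^5)^2)) / a^3    [power of a product]
= ((((((a / a^2)^2)^2) · ((b^3)^2)) · ((a^(-2))^2)) / ((a^5)^2)) / a^3    [power of a product]
= (((((a / a^2)^4) · ((b^3)^2)) · ((a^(-2))^2)) / ((a^5)^2)) / a^3    [power of a power]
= (((((a^4) / ((a^2)^4)) · ((b^3)^2)) · ((a^(-2))^2)) / ((a^5)^2)) / a^3    [power of a quotient]
= ((((a^4 / a^8) · ((b^3)^2)) · ((a^(-2))^2)) / ((a^5)^2)) / a^3    [power of a power]
= (((a^(-4) · ((b^3)^2)) · ((a^(-2))^2)) / ((a^5)^2)) / a^3    [quotient of powers]
= (((a^(-4) · b^6) · ((a^(-2))^2)) / ((a^5)^2)) / a^3    [power of a power]
= (((a^(-4) · b^6) · a^(-4)) / ((a^5)^2)) / a^3    [power of a power]
= (((a^(-4) · b^6) · a^(-4)) / a^10) / a^3    [power of a power]
= a^(-21)b^6    [quotient of powers; product of powers]

a^(-21)b^6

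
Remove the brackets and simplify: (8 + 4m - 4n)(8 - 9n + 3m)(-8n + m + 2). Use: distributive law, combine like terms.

(8 + 4m - 4n)(8 - 9n + 3m)(-8n + m + 2)
= (64 - 72n + 24m + 32m - 36mn + 12m^2 - 32n + 36n^2 - 12mn)(-8n + m + 2)    [distributive law]
= (64 - 104n + 56m - 48mn + 12m^2 + 36n^2)(-8n + m + 2)    [combine like terms]
= -512n + 64m + 128 + 832n^2 - 104mn - 208n - 448mn + 56m^2 + 112m + 384mn^2 - 48m^2n - 96mn - 96m^2n + 12m^3 + 24m^2 - 288n^3 + 36mn^2 + 72n^2    [distributive law]
= -720n + 176m + 128 + 904n^2 - 648mn + 80m^2 + 420mn^2 - 144m^2n + 12m^3 - 288n^3    [combine like terms]

-720n + 176m + 128 + 904n^2 - 648mn + 80m^2 + 420mn^2 - 144m^2n + 12m^3 - 288n^3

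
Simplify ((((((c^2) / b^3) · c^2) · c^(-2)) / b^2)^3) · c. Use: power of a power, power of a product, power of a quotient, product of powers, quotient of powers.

b^(-15)c^7

((((((c^2) / b^3) · c^2) · c^(-2)) / b^2)^3) · c
= ((((((c^2) / b^3) · c^2) · c^(-2))^3) / ((b^2)^3)) · c    [power of a quotient]
= ((((((c^2) / b^3) · c^2)^3) · ((c^(-2))^3)) / ((b^2)^3)) · c    [power of a product]
= ((((((c^2) / b^3)^3) · ((c^2)^3)) · ((c^(-2))^3)) / ((b^2)^3)) · c    [power of a product]
= ((((((c^2)^3) / ((b^3)^3)) · ((c^2)^3)) · ((c^(-2))^3)) / ((b^2)^3)) · c    [power of a quotient]
= (((((c^6) / ((b^3)^3)) · ((c^2)^3)) · ((c^(-2))^3)) / ((b^2)^3)) · c    [power of a power]
= ((((c^6 / b^9) · ((c^2)^3)) · ((c^(-2))^3)) / ((b^2)^3)) · c    [power of a power]
= ((((c^6 / b^9) · c^6) · ((c^(-2))^3)) / ((b^2)^3)) · c    [power of a power]
= ((((c^6 / b^9) · c^6) · c^(-6)) / ((b^2)^3)) · c    [power of a power]
= ((((c^6 / b^9) · c^6) · c^(-6)) / b^6) · c    [power of a power]
= b^(-15)c^7    [quotient of powers; product of powers]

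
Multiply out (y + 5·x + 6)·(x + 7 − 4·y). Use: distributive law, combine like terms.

−19·x·y − 17·y − 4·y² + 5·x² + 41·x + 42

(y + 5·x + 6)·(x + 7 − 4·y)
= x·y + 7·y − 4·y² + 5·x² + 35·x − 20·x·y + 6·x + 42 − 24·y    [distributive law]
= −19·x·y − 17·y − 4·y² + 5·x² + 41·x + 42    [combine like terms]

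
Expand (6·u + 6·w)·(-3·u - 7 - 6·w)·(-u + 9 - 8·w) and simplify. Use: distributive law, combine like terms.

18·u³ - 120·u² + 198·u²·w - 378·u - 108·u·w + 468·u·w² - 378·w + 12·w² + 288·w³

(6·u + 6·w)·(-3·u - 7 - 6·w)·(-u + 9 - 8·w)
= (-18·u² - 42·u - 36·u·w - 18·u·w - 42·w - 36·w²)·(-u + 9 - 8·w)    [distributive law]
= (-18·u² - 42·u - 54·u·w - 42·w - 36·w²)·(-u + 9 - 8·w)    [combine like terms]
= 18·u³ - 162·u² + 144·u²·w + 42·u² - 378·u + 336·u·w + 54·u²·w - 486·u·w + 432·u·w² + 42·u·w - 378·w + 336·w² + 36·u·w² - 324·w² + 288·w³    [distributive law]
= 18·u³ - 120·u² + 198·u²·w - 378·u - 108·u·w + 468·u·w² - 378·w + 12·w² + 288·w³    [combine like terms]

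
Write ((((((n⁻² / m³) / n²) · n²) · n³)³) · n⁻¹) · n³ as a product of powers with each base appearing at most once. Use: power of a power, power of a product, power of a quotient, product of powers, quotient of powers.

((((((n⁻² / m³) / n²) · n²) · n³)³) · n⁻¹) · n³
= ((((((n⁻² / m³) / n²) · n²)³) · ((n³)³)) · n⁻¹) · n³    [power of a product]
= ((((((n⁻² / m³) / n²)³) · ((n²)³)) · ((n³)³)) · n⁻¹) · n³    [power of a product]
= ((((((n⁻² / m³)³) / ((n²)³)) · ((n²)³)) · ((n³)³)) · n⁻¹) · n³    [power of a quotient]
= (((((((n⁻²)³) / ((m³)³)) / ((n²)³)) · ((n²)³)) · ((n³)³)) · n⁻¹) · n³    [power of a quotient]
= (((((n⁻⁶ / ((m³)³)) / ((n²)³)) · ((n²)³)) · ((n³)³)) · n⁻¹) · n³    [power of a power]
= (((((n⁻⁶ / m⁹) / ((n²)³)) · ((n²)³)) · ((n³)³)) · n⁻¹) · n³    [power of a power]
= (((((n⁻⁶ / m⁹) / n⁶) · ((n²)³)) · ((n³)³)) · n⁻¹) · n³    [power of a power]
= (((((n⁻⁶ / m⁹) / n⁶) · n⁶) · ((n³)³)) · n⁻¹) · n³    [power of a power]
= (((((n⁻⁶ / m⁹) / n⁶) · n⁶) · n⁹) · n⁻¹) · n³    [power of a power]
= m⁻⁹n⁵    [quotient of powers; product of powers]

m⁻⁹n⁵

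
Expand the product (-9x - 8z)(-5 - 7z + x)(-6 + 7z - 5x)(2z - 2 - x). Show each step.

(-9x - 8z)(-5 - 7z + x)(-6 + 7z - 5x)(2z - 2 - x)
= (45x + 63xz - 9x^2 + 40z + 56z^2 - 8xz)(-6 + 7z - 5x)(2z - 2 - x)    [distributive law]
= (45x + 55xz - 9x^2 + 40z + 56z^2)(-6 + 7z - 5x)(2z - 2 - x)    [combine like terms]
= (-270x + 315xz - 225x^2 - 330xz + 385xz^2 - 275x^2z + 54x^2 - 63x^2z + 45x^3 - 240z + 280z^2 - 200xz - 336z^2 + 392z^3 - 280xz^2)(2z - 2 - x)    [distributive law]
= (-270x - 215xz - 171x^2 + 105xz^2 - 338x^2z + 45x^3 - 240z - 56z^2 + 392z^3)(2z - 2 - x)    [combine like terms]
= -540xz + 540x + 270x^2 - 430xz^2 + 430xz + 215x^2z - 342x^2z + 342x^2 + 171x^3 + 210xz^3 - 210xz^2 - 105x^2z^2 - 676x^2z^2 + 676x^2z + 338x^3z + 90x^3z - 90x^3 - 45x^4 - 480z^2 + 480z + 240xz - 112z^3 + 112z^2 + 56xz^2 + 784z^4 - 784z^3 - 392xz^3    [distributive law]
= 130xz + 540x + 612x^2 - 584xz^2 + 549x^2z + 81x^3 - 182xz^3 - 781x^2z^2 + 428x^3z - 45x^4 - 368z^2 + 480z - 896z^3 + 784z^4    [combine like terms]

130xz + 540x + 612x^2 - 584xz^2 + 549x^2z + 81x^3 - 182xz^3 - 781x^2z^2 + 428x^3z - 45x^4 - 368z^2 + 480z - 896z^3 + 784z^4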